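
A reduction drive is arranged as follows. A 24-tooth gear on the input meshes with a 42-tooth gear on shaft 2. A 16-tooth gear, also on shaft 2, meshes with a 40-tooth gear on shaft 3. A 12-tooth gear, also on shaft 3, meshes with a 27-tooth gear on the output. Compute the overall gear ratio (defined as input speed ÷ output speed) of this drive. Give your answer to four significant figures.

9.844

Each stage contributes driven/driver: gear mesh 42/24 = 1.75, gear mesh 40/16 = 2.5, gear mesh 27/12 = 2.25.
Overall: 1.75 × 2.5 × 2.25 = 9.8438.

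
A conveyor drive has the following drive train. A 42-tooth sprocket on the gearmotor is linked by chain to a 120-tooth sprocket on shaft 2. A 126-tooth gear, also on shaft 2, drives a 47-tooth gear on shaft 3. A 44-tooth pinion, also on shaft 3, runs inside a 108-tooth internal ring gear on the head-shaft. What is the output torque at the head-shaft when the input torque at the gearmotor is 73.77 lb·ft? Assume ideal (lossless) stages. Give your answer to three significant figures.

193 lb·ft

Chain: ratio = 120/42 = 2.8571; torque at shaft 2 = 73.77 × 2.8571 = 210.77 lb·ft.
Gear mesh: ratio = 47/126 = 0.37302; torque at shaft 3 = 210.77 × 0.37302 = 78.621 lb·ft.
Internal gear: ratio = 108/44 = 2.4545; torque at the head-shaft = 78.621 × 2.4545 = 192.98 lb·ft.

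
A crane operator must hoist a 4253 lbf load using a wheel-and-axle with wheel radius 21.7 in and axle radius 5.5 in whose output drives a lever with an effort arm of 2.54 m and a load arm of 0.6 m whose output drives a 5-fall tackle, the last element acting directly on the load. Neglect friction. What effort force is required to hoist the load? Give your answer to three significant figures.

Wheel-and-axle MA = R/r = 21.7/5.5 = 3.9455.
Lever MA = effort arm / load arm = 2.54/0.6 = 4.2333.
Block-and-tackle MA = number of supporting rope parts = 5.
Combined ideal MA = 3.9455 × 4.2333 × 5 = 83.512.
Effort = load / MA = 4253 / 83.512 = 50.927 lbf.

50.9 lbf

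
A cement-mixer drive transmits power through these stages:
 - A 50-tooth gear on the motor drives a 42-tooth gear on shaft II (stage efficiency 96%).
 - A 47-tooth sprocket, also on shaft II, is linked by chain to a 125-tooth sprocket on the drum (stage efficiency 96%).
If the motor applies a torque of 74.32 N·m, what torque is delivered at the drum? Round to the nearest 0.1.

153.0 N·m

gear mesh 42/50 = 0.84 → τ = 74.32·0.84·0.96 = 59.932 N·m
chain 125/47 = 2.6596 → τ = 59.932·2.6596·0.96 = 153.02 N·m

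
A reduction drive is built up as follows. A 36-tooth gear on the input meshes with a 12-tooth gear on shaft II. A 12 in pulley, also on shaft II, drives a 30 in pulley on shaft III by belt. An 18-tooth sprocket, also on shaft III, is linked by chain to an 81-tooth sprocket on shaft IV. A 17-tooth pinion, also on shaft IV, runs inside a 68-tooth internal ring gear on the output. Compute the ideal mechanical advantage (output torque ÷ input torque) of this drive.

Each stage contributes driven/driver: gear mesh 12/36 = 0.33333, belt 30/12 = 2.5, chain 81/18 = 4.5, internal gear 68/17 = 4.
Overall: 0.33333 × 2.5 × 4.5 × 4 = 15.

15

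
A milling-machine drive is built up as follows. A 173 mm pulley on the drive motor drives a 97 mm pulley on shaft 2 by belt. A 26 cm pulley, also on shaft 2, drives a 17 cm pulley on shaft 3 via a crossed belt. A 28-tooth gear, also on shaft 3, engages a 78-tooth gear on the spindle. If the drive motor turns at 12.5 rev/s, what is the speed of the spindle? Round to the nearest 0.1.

12.2 rev/s

the drive motor → shaft 2 (belt, 97/173): 12.5 ÷ 0.56069 = 22.294 rev/s
shaft 2 → shaft 3 (belt, 17/26): 22.294 ÷ 0.65385 = 34.096 rev/s
shaft 3 → the spindle (gear mesh, 78/28): 34.096 ÷ 2.7857 = 12.24 rev/s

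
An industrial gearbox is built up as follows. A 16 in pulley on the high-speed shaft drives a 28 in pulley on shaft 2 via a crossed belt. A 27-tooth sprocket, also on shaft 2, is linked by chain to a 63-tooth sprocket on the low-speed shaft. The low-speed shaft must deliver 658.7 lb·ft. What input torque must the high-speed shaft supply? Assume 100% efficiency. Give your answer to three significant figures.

161 lb·ft

Overall ratio R = 1.75 × 2.3333 = 4.0833.
Input torque = output torque / R = 658.7 / 4.0833 = 161.31 lb·ft.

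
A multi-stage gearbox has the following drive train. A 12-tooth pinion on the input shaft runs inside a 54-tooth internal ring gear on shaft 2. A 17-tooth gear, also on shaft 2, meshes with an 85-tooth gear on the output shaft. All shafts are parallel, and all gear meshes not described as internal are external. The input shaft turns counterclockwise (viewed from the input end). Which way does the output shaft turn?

the input shaft → shaft 2: internal mesh, same direction → CCW.
shaft 2 → the output shaft: external mesh, 1 reversal → CW.
1 reversal in total — an odd number — so the output shaft turns opposite to the input shaft.

clockwise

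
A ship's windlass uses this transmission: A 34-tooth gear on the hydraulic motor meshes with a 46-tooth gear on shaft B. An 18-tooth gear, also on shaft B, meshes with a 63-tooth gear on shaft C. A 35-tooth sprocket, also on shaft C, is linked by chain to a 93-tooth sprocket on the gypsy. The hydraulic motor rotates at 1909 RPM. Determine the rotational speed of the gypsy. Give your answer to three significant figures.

152 RPM

the hydraulic motor → shaft B (gear mesh, 46/34): 1909 ÷ 1.3529 = 1411 RPM
shaft B → shaft C (gear mesh, 63/18): 1411 ÷ 3.5 = 403.14 RPM
shaft C → the gypsy (chain, 93/35): 403.14 ÷ 2.6571 = 151.72 RPM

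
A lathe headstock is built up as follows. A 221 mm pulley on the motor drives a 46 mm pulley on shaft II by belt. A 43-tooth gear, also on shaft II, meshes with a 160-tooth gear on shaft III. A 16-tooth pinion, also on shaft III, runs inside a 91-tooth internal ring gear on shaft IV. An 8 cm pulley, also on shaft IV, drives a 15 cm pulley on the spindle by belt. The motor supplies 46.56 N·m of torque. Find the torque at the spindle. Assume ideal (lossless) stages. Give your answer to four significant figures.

384.5 N·m

belt 46/221 = 0.20814 → τ = 46.56·0.20814 = 9.6912 N·m
gear mesh 160/43 = 3.7209 → τ = 9.6912·3.7209 = 36.06 N·m
internal gear 91/16 = 5.6875 → τ = 36.06·5.6875 = 205.09 N·m
belt 15/8 = 1.875 → τ = 205.09·1.875 = 384.55 N·m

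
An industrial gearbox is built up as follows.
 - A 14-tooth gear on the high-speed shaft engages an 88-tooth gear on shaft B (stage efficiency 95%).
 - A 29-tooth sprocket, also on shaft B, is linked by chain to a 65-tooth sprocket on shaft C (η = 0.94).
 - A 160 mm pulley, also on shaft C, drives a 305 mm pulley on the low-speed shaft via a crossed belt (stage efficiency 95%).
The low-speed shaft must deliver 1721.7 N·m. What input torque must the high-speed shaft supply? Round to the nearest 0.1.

75.6 N·m

Overall ratio R = 6.2857 × 2.2414 × 1.9062 = 26.857; overall efficiency η = 0.95 × 0.94 × 0.95 = 0.8483.
Input torque = output torque / (R × η) = 1721.7 / (26.857 × 0.8483) = 75.567 N·m.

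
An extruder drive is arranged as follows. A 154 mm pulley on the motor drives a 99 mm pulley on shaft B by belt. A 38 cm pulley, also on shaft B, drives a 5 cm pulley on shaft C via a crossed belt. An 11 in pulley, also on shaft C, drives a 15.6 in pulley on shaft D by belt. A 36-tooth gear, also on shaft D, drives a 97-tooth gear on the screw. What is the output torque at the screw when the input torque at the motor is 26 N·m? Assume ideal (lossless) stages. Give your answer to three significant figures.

Belt: ratio = 99/154 = 0.64286; torque at shaft B = 26 × 0.64286 = 16.714 N·m.
Belt: ratio = 5/38 = 0.13158; torque at shaft C = 16.714 × 0.13158 = 2.1992 N·m.
Belt: ratio = 15.6/11 = 1.4182; torque at shaft D = 2.1992 × 1.4182 = 3.1189 N·m.
Gear mesh: ratio = 97/36 = 2.6944; torque at the screw = 3.1189 × 2.6944 = 8.4038 N·m.

8.40 N·m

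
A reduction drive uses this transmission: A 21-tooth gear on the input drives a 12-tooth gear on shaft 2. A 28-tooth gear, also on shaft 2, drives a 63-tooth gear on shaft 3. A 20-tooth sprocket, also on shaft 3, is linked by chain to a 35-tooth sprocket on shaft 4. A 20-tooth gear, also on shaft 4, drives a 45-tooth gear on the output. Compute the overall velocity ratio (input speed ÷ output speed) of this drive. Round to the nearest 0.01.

5.06

Each stage contributes driven/driver: gear mesh 12/21 = 0.57143, gear mesh 63/28 = 2.25, chain 35/20 = 1.75, gear mesh 45/20 = 2.25.
Overall: 0.57143 × 2.25 × 1.75 × 2.25 = 5.0625.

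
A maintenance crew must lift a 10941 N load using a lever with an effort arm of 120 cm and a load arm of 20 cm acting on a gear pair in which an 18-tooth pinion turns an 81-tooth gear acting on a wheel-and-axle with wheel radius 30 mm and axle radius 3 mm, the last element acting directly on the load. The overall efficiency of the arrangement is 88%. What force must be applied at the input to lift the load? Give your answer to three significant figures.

Lever MA = effort arm / load arm = 120/20 = 6.
Gear pair MA = 81/18 = 4.5.
Wheel-and-axle MA = R/r = 30/3 = 10.
Combined ideal MA = 6 × 4.5 × 10 = 270.
Actual MA = 270 × 0.88 = 237.6.
Effort = load / actual MA = 10941 / 237.6 = 46.048 N.

46.0 N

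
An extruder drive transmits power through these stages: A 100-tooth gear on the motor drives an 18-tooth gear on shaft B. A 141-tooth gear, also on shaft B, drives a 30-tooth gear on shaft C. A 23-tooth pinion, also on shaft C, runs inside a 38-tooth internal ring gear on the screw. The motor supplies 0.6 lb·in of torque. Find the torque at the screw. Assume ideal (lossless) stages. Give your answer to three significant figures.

0.0380 lb·in

gear mesh 18/100 = 0.18 → τ = 0.6·0.18 = 0.108 lb·in
gear mesh 30/141 = 0.21277 → τ = 0.108·0.21277 = 0.022979 lb·in
internal gear 38/23 = 1.6522 → τ = 0.022979·1.6522 = 0.037965 lb·in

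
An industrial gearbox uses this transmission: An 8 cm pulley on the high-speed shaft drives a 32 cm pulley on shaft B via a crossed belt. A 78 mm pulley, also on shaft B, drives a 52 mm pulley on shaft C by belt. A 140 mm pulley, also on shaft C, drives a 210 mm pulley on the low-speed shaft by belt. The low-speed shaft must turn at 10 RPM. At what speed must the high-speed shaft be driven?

40 RPM

Overall ratio R = 4 × 0.66667 × 1.5 = 4.
Required input speed = output speed × R = 10 × 4 = 40 RPM.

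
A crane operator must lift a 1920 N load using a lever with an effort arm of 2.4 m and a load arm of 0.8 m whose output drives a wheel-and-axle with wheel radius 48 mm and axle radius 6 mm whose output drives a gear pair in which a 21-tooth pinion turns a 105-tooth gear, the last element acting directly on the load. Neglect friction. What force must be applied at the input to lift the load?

16 N

Lever MA = effort arm / load arm = 2.4/0.8 = 3.
Wheel-and-axle MA = R/r = 48/6 = 8.
Gear pair MA = 105/21 = 5.
Combined ideal MA = 3 × 8 × 5 = 120.
Effort = load / MA = 1920 / 120 = 16 N.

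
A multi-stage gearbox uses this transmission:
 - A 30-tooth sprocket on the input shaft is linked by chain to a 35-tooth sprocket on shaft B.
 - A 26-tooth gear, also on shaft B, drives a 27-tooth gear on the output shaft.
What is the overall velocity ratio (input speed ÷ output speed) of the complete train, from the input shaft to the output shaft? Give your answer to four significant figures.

Each stage contributes driven/driver: chain 35/30 = 1.1667, gear mesh 27/26 = 1.0385.
Overall: 1.1667 × 1.0385 = 1.2115.

1.212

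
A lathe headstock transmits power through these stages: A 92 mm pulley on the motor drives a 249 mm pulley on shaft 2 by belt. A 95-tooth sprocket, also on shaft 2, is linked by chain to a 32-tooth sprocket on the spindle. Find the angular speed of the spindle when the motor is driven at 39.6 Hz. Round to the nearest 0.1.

43.4 Hz

belt 249/92 = 2.7065 → 39.6/2.7065 = 14.631 Hz
chain 32/95 = 0.33684 → 14.631/0.33684 = 43.437 Hz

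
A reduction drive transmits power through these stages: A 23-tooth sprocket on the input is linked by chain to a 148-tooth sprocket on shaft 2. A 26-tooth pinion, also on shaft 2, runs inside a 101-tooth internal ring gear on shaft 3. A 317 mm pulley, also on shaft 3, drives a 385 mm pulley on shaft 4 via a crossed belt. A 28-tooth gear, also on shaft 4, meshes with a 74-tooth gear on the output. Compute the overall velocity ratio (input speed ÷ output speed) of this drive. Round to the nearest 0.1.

Each stage contributes driven/driver: chain 148/23 = 6.4348, internal gear 101/26 = 3.8846, belt 385/317 = 1.2145, gear mesh 74/28 = 2.6429.
Overall: 6.4348 × 3.8846 × 1.2145 × 2.6429 = 80.234.

80.2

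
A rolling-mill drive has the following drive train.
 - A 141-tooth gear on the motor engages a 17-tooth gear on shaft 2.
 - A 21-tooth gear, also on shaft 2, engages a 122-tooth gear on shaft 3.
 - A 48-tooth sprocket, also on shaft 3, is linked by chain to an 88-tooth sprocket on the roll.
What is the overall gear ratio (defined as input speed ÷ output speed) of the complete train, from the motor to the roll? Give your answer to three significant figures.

Each stage contributes driven/driver: gear mesh 17/141 = 0.12057, gear mesh 122/21 = 5.8095, chain 88/48 = 1.8333.
Overall: 0.12057 × 5.8095 × 1.8333 = 1.2841.

1.28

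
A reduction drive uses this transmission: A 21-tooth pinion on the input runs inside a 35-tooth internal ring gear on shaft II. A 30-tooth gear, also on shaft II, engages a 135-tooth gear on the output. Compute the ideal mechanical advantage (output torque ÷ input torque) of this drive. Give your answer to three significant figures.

Each stage contributes driven/driver: internal gear 35/21 = 1.6667, gear mesh 135/30 = 4.5.
Overall: 1.6667 × 4.5 = 7.5.

7.50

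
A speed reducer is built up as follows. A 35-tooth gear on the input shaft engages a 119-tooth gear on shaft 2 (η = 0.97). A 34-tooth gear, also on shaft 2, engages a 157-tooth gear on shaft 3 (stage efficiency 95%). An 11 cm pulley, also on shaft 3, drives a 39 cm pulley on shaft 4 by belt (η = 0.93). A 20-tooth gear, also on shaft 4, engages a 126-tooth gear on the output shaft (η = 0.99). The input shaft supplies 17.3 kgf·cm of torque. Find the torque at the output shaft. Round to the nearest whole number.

5147 kgf·cm

Gear mesh: ratio = 119/35 = 3.4; torque at shaft 2 = 17.3 × 3.4 × 0.97 = 57.055 kgf·cm.
Gear mesh: ratio = 157/34 = 4.6176; torque at shaft 3 = 57.055 × 4.6176 × 0.95 = 250.29 kgf·cm.
Belt: ratio = 39/11 = 3.5455; torque at shaft 4 = 250.29 × 3.5455 × 0.93 = 825.27 kgf·cm.
Gear mesh: ratio = 126/20 = 6.3; torque at the output shaft = 825.27 × 6.3 × 0.99 = 5147.2 kgf·cm.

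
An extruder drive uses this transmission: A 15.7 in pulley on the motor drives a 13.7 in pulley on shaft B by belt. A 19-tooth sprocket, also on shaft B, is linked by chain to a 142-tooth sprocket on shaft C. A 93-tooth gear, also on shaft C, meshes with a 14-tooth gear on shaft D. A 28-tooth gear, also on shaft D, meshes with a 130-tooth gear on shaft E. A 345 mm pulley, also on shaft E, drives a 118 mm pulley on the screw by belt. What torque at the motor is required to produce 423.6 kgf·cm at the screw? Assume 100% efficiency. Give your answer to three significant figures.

272 kgf·cm

Overall ratio R = 0.87261 × 7.4737 × 0.15054 × 4.6429 × 0.34203 = 1.559.
Input torque = output torque / R = 423.6 / 1.559 = 271.71 kgf·cm.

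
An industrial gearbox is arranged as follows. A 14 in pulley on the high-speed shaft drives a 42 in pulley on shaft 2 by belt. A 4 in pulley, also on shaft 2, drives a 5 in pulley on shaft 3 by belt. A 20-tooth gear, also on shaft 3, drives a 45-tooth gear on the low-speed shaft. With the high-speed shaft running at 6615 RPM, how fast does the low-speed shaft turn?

784 RPM

Belt: ratio = 42/14 = 3, so shaft 2 turns at 6615 / 3 = 2205 RPM.
Belt: ratio = 5/4 = 1.25, so shaft 3 turns at 2205 / 1.25 = 1764 RPM.
Gear mesh: ratio = 45/20 = 2.25, so the low-speed shaft turns at 1764 / 2.25 = 784 RPM.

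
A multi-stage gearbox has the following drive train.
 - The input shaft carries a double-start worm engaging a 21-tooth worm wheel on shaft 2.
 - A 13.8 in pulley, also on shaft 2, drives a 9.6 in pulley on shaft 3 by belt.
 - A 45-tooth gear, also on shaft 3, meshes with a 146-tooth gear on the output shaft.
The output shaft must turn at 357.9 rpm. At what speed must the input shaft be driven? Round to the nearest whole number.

8482 rpm

Overall ratio R = 10.5 × 0.69565 × 3.2444 = 23.699.
Required input speed = output speed × R = 357.9 × 23.699 = 8481.7 rpm.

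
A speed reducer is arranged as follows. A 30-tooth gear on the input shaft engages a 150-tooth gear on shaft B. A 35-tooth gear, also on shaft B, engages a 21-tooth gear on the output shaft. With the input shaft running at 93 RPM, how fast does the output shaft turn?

31 RPM

gear mesh 150/30 = 5 → 93/5 = 18.6 RPM
gear mesh 21/35 = 0.6 → 18.6/0.6 = 31 RPM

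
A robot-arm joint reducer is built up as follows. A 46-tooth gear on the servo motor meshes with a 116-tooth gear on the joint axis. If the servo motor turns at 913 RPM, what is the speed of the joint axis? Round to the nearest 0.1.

362.1 RPM

gear mesh 116/46 = 2.5217 → 913/2.5217 = 362.05 RPM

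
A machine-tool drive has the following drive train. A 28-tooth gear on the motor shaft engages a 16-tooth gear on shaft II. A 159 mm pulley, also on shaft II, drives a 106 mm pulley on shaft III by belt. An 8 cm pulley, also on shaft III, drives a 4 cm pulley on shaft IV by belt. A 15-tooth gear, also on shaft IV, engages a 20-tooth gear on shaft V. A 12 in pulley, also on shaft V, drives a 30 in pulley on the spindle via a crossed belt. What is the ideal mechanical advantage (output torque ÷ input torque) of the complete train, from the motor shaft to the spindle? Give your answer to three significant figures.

Each stage contributes driven/driver: gear mesh 16/28 = 0.57143, belt 106/159 = 0.66667, belt 4/8 = 0.5, gear mesh 20/15 = 1.3333, belt 30/12 = 2.5.
Overall: 0.57143 × 0.66667 × 0.5 × 1.3333 × 2.5 = 0.63492.

0.635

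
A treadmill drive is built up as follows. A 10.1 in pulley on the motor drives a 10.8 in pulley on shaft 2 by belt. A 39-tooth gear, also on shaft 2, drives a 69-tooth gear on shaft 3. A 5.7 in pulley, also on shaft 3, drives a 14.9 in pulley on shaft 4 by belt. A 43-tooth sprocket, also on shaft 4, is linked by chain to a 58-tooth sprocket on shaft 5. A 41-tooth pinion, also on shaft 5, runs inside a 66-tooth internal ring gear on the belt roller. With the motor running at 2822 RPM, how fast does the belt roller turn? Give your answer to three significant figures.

belt 10.8/10.1 = 1.0693 → 2822/1.0693 = 2639.1 RPM
gear mesh 69/39 = 1.7692 → 2639.1/1.7692 = 1491.7 RPM
belt 14.9/5.7 = 2.614 → 1491.7/2.614 = 570.64 RPM
chain 58/43 = 1.3488 → 570.64/1.3488 = 423.06 RPM
internal gear 66/41 = 1.6098 → 423.06/1.6098 = 262.81 RPM

263 RPM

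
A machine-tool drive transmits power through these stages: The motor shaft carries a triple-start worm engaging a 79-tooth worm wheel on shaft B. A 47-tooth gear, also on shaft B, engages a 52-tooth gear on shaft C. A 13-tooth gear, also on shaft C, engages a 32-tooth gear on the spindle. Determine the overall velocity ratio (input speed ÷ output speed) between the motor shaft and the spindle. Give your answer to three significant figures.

Each stage contributes driven/driver: worm 79/3 = 26.333, gear mesh 52/47 = 1.1064, gear mesh 32/13 = 2.4615.
Overall: 26.333 × 1.1064 × 2.4615 = 71.716.

71.7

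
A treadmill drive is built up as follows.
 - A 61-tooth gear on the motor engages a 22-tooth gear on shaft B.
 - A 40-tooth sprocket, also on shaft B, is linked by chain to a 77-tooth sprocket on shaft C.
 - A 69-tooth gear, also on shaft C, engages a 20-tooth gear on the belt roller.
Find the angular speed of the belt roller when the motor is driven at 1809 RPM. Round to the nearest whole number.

the motor → shaft B (gear mesh, 22/61): 1809 ÷ 0.36066 = 5015.9 RPM
shaft B → shaft C (chain, 77/40): 5015.9 ÷ 1.925 = 2605.6 RPM
shaft C → the belt roller (gear mesh, 20/69): 2605.6 ÷ 0.28986 = 8989.5 RPM

8989 RPM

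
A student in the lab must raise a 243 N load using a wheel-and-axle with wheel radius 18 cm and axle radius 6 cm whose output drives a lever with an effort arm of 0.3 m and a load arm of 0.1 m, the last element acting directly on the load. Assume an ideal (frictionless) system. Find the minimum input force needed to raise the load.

Wheel-and-axle MA = R/r = 18/6 = 3.
Lever MA = effort arm / load arm = 0.3/0.1 = 3.
Combined ideal MA = 3 × 3 = 9.
Effort = load / MA = 243 / 9 = 27 N.

27 N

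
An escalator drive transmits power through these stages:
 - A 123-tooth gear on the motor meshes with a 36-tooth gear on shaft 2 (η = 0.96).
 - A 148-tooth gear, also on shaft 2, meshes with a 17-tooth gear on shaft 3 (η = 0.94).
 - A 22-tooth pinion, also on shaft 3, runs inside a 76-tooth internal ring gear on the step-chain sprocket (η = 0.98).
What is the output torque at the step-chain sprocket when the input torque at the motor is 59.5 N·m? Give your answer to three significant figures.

gear mesh 36/123 = 0.29268 → τ = 59.5·0.29268·0.96 = 16.718 N·m
gear mesh 17/148 = 0.11486 → τ = 16.718·0.11486·0.94 = 1.8051 N·m
internal gear 76/22 = 3.4545 → τ = 1.8051·3.4545·0.98 = 6.1111 N·m

6.11 N·m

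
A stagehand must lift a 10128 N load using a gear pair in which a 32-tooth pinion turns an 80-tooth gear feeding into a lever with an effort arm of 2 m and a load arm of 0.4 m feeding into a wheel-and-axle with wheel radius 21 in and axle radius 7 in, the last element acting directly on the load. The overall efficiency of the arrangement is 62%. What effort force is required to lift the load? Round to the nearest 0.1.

435.6 N

Gear pair MA = 80/32 = 2.5.
Lever MA = effort arm / load arm = 2/0.4 = 5.
Wheel-and-axle MA = R/r = 21/7 = 3.
Combined ideal MA = 2.5 × 5 × 3 = 37.5.
Actual MA = 37.5 × 0.62 = 23.25.
Effort = load / actual MA = 10128 / 23.25 = 435.61 N.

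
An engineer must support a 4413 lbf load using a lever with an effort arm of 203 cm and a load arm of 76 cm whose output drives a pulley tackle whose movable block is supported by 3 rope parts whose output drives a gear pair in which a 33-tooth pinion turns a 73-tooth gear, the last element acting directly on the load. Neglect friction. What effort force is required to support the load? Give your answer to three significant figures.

249 lbf

Lever MA = effort arm / load arm = 203/76 = 2.6711.
Block-and-tackle MA = number of supporting rope parts = 3.
Gear pair MA = 73/33 = 2.2121.
Combined ideal MA = 2.6711 × 3 × 2.2121 = 17.726.
Effort = load / MA = 4413 / 17.726 = 248.96 lbf.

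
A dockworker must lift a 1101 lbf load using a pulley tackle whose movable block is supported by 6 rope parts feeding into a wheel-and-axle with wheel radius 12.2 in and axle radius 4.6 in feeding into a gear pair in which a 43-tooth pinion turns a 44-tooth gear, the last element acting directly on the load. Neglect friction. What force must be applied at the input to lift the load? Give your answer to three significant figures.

67.6 lbf

Block-and-tackle MA = number of supporting rope parts = 6.
Wheel-and-axle MA = R/r = 12.2/4.6 = 2.6522.
Gear pair MA = 44/43 = 1.0233.
Combined ideal MA = 6 × 2.6522 × 1.0233 = 16.283.
Effort = load / MA = 1101 / 16.283 = 67.616 lbf.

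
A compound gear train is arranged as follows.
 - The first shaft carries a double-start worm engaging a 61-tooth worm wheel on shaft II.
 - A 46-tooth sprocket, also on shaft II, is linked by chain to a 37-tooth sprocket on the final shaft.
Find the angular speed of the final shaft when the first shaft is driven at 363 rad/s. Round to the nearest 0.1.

the first shaft → shaft II (worm, 61/2): 363 ÷ 30.5 = 11.902 rad/s
shaft II → the final shaft (chain, 37/46): 11.902 ÷ 0.80435 = 14.797 rad/s

14.8 rad/s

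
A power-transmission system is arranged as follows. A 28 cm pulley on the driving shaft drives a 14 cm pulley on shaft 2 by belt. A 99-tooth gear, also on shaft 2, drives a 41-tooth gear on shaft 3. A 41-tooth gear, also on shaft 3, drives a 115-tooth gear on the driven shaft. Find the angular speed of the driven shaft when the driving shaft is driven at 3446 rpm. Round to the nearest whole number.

belt 14/28 = 0.5 → 3446/0.5 = 6892 rpm
gear mesh 41/99 = 0.41414 → 6892/0.41414 = 16642 rpm
gear mesh 115/41 = 2.8049 → 16642/2.8049 = 5933.1 rpm

5933 rpm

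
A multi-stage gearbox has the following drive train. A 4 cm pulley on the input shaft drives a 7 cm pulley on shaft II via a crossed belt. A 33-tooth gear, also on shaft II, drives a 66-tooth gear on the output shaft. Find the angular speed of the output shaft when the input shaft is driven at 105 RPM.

30 RPM

the input shaft → shaft II (belt, 7/4): 105 ÷ 1.75 = 60 RPM
shaft II → the output shaft (gear mesh, 66/33): 60 ÷ 2 = 30 RPM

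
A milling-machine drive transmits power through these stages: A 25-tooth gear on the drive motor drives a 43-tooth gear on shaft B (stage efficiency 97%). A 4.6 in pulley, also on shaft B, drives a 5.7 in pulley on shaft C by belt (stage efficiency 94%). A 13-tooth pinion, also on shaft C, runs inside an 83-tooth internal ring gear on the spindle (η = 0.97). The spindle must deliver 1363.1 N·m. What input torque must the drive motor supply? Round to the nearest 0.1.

Overall ratio R = 1.72 × 1.2391 × 6.3846 = 13.608; overall efficiency η = 0.97 × 0.94 × 0.97 = 0.8844.
Input torque = output torque / (R × η) = 1363.1 / (13.608 × 0.8844) = 113.26 N·m.

113.3 N·m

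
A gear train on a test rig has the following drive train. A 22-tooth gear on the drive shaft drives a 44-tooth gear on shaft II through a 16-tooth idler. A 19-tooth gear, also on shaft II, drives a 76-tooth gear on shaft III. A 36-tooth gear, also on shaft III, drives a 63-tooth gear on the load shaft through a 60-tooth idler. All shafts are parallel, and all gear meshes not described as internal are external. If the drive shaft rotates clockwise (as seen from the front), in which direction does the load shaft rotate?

counterclockwise

the drive shaft → shaft II: driver → idler → driven is 2 external meshes, 2 reversals → CW.
shaft II → shaft III: external mesh, 1 reversal → CCW.
shaft III → the load shaft: driver → idler → driven is 2 external meshes, 2 reversals → CCW.
5 reversals in total — an odd number — so the load shaft turns opposite to the drive shaft.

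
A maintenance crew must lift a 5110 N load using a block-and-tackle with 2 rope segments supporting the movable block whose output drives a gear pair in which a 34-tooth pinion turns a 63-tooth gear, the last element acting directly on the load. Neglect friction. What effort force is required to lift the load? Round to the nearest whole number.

Block-and-tackle MA = number of supporting rope parts = 2.
Gear pair MA = 63/34 = 1.8529.
Combined ideal MA = 2 × 1.8529 = 3.7059.
Effort = load / MA = 5110 / 3.7059 = 1378.9 N.

1379 N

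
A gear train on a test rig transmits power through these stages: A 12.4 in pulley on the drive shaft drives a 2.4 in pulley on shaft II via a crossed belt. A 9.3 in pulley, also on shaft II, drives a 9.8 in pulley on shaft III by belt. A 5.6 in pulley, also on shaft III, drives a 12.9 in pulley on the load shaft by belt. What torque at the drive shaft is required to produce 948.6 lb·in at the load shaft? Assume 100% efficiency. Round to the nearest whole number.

Overall ratio R = 0.19355 × 1.0538 × 2.3036 = 0.46982.
Input torque = output torque / R = 948.6 / 0.46982 = 2019.1 lb·in.

2019 lb·in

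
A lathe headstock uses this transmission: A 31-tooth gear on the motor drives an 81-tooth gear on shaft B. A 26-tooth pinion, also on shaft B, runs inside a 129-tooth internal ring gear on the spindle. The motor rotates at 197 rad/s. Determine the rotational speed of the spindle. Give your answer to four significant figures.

15.20 rad/s

the motor → shaft B (gear mesh, 81/31): 197 ÷ 2.6129 = 75.395 rad/s
shaft B → the spindle (internal gear, 129/26): 75.395 ÷ 4.9615 = 15.196 rad/s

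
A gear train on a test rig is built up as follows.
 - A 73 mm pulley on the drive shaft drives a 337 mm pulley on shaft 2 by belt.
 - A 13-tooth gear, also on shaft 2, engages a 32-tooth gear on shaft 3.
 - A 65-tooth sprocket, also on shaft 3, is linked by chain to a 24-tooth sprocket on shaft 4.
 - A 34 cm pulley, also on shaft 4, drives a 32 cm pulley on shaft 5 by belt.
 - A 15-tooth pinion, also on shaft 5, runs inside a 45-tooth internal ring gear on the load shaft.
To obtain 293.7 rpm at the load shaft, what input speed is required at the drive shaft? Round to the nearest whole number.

3479 rpm

Overall ratio R = 4.6164 × 2.4615 × 0.36923 × 0.94118 × 3 = 11.847.
Required input speed = output speed × R = 293.7 × 11.847 = 3479.4 rpm.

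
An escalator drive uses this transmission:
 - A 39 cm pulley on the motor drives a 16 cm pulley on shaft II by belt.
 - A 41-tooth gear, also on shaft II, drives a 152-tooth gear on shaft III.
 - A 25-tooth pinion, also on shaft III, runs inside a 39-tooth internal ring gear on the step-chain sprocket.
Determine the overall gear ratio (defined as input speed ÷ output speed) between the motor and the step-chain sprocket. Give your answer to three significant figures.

Each stage contributes driven/driver: belt 16/39 = 0.41026, gear mesh 152/41 = 3.7073, internal gear 39/25 = 1.56.
Overall: 0.41026 × 3.7073 × 1.56 = 2.3727.

2.37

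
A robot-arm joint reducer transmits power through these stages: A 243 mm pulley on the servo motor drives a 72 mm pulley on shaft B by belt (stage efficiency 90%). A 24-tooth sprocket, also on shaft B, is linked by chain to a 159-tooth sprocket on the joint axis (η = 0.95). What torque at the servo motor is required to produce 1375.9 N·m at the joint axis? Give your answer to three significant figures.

Overall ratio R = 0.2963 × 6.625 = 1.963; overall efficiency η = 0.90 × 0.95 = 0.8550.
Input torque = output torque / (R × η) = 1375.9 / (1.963 × 0.8550) = 819.8 N·m.

820 N·m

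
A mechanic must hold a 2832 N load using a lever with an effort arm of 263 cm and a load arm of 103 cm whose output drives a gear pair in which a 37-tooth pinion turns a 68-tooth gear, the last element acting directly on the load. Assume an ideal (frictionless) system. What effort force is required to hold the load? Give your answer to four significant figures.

603.5 N

Lever MA = effort arm / load arm = 263/103 = 2.5534.
Gear pair MA = 68/37 = 1.8378.
Combined ideal MA = 2.5534 × 1.8378 = 4.6927.
Effort = load / MA = 2832 / 4.6927 = 603.49 N.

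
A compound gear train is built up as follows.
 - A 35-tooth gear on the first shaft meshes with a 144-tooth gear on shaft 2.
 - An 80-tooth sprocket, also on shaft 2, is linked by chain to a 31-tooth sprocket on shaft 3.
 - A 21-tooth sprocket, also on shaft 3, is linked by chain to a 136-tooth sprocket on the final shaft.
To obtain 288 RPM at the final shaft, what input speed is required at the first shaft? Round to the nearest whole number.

Overall ratio R = 4.1143 × 0.3875 × 6.4762 = 10.325.
Required input speed = output speed × R = 288 × 10.325 = 2973.6 RPM.

2974 RPM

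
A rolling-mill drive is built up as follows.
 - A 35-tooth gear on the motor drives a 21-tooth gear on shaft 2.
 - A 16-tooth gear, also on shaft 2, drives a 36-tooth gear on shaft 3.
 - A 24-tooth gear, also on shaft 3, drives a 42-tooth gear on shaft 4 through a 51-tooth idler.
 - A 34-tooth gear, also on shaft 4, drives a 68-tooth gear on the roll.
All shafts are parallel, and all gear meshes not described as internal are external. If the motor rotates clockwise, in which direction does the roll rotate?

counterclockwise

the motor → shaft 2: external mesh, 1 reversal → CCW.
shaft 2 → shaft 3: external mesh, 1 reversal → CW.
shaft 3 → shaft 4: driver → idler → driven is 2 external meshes, 2 reversals → CW.
shaft 4 → the roll: external mesh, 1 reversal → CCW.
5 reversals in total — an odd number — so the roll turns opposite to the motor.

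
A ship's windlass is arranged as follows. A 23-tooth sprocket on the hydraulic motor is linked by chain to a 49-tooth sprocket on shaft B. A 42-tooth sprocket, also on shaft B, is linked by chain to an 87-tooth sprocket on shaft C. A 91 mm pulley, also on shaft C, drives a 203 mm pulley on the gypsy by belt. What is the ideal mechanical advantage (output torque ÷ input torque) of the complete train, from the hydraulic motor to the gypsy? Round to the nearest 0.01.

9.84

Each stage contributes driven/driver: chain 49/23 = 2.1304, chain 87/42 = 2.0714, belt 203/91 = 2.2308.
Overall: 2.1304 × 2.0714 × 2.2308 = 9.8445.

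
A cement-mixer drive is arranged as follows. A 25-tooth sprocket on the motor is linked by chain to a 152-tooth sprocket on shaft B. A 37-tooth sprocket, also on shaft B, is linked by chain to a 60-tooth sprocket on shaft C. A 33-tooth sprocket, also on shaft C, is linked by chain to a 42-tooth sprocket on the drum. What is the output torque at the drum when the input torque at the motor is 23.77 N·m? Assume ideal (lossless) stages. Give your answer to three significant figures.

298 N·m

After the chain (152/25): 23.77 × 6.08 = 144.52 N·m
After the chain (60/37): 144.52 × 1.6216 = 234.36 N·m
After the chain (42/33): 234.36 × 1.2727 = 298.28 N·m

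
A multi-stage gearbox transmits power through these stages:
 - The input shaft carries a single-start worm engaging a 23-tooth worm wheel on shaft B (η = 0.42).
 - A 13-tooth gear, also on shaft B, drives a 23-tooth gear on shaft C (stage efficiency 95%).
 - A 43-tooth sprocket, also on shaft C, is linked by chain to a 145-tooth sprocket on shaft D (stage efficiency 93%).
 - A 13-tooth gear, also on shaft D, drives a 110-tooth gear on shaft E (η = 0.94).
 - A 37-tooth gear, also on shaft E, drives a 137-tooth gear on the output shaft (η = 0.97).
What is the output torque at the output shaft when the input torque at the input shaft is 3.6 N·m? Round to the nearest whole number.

5236 N·m

After the worm (23/1): 3.6 × 23 × 0.42 = 34.776 N·m
After the gear mesh (23/13): 34.776 × 1.7692 × 0.95 = 58.45 N·m
After the chain (145/43): 58.45 × 3.3721 × 0.93 = 183.3 N·m
After the gear mesh (110/13): 183.3 × 8.4615 × 0.94 = 1458 N·m
After the gear mesh (137/37): 1458 × 3.7027 × 0.97 = 5236.5 N·m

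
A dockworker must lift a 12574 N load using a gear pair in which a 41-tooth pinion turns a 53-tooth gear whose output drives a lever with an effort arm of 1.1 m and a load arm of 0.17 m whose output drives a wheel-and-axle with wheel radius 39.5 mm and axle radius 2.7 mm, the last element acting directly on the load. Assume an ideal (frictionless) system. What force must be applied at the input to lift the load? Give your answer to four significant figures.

Gear pair MA = 53/41 = 1.2927.
Lever MA = effort arm / load arm = 1.1/0.17 = 6.4706.
Wheel-and-axle MA = R/r = 39.5/2.7 = 14.63.
Combined ideal MA = 1.2927 × 6.4706 × 14.63 = 122.37.
Effort = load / MA = 12574 / 122.37 = 102.76 N.

102.8 N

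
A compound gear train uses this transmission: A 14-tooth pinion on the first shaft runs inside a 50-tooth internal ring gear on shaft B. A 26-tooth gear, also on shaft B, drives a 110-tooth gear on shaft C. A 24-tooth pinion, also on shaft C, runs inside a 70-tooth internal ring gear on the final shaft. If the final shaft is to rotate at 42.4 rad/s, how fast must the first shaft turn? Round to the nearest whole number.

1869 rad/s

Overall ratio R = 3.5714 × 4.2308 × 2.9167 = 44.071.
Required input speed = output speed × R = 42.4 × 44.071 = 1868.6 rad/s.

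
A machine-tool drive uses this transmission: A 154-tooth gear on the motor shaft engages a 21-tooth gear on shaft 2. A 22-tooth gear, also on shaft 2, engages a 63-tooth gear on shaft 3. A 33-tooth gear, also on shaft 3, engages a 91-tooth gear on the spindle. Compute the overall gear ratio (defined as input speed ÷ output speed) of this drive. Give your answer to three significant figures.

1.08

Each stage contributes driven/driver: gear mesh 21/154 = 0.13636, gear mesh 63/22 = 2.8636, gear mesh 91/33 = 2.7576.
Overall: 0.13636 × 2.8636 × 2.7576 = 1.0768.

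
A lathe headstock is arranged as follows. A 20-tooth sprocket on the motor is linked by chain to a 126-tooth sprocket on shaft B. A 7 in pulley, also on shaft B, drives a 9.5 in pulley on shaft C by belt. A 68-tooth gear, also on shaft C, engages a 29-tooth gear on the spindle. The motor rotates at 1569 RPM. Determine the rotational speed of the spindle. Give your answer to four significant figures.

430.3 RPM

the motor → shaft B (chain, 126/20): 1569 ÷ 6.3 = 249.05 RPM
shaft B → shaft C (belt, 9.5/7): 249.05 ÷ 1.3571 = 183.51 RPM
shaft C → the spindle (gear mesh, 29/68): 183.51 ÷ 0.42647 = 430.3 RPM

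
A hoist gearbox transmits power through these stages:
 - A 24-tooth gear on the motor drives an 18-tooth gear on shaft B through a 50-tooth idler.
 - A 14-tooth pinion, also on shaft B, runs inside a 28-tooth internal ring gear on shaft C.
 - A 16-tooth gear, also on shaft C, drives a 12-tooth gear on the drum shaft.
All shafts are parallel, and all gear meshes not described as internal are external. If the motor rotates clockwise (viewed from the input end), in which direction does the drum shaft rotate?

the motor → shaft B: driver → idler → driven is 2 external meshes, 2 reversals → CW.
shaft B → shaft C: internal mesh, same direction → CW.
shaft C → the drum shaft: external mesh, 1 reversal → CCW.
3 reversals in total — an odd number — so the drum shaft turns opposite to the motor.

counterclockwise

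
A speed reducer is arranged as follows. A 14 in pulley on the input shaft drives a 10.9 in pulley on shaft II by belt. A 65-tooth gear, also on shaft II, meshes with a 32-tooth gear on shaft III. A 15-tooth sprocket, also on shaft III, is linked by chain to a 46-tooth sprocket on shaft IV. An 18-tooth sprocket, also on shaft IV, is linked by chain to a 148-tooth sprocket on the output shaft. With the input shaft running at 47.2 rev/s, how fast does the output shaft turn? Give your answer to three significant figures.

4.88 rev/s

Belt: ratio = 10.9/14 = 0.77857, so shaft II turns at 47.2 / 0.77857 = 60.624 rev/s.
Gear mesh: ratio = 32/65 = 0.49231, so shaft III turns at 60.624 / 0.49231 = 123.14 rev/s.
Chain: ratio = 46/15 = 3.0667, so shaft IV turns at 123.14 / 3.0667 = 40.155 rev/s.
Chain: ratio = 148/18 = 8.2222, so the output shaft turns at 40.155 / 8.2222 = 4.8837 rev/s.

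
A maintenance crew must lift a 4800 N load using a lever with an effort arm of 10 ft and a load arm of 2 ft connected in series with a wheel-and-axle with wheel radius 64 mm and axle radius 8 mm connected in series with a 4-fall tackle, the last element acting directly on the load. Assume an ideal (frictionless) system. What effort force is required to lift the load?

30 N

Lever MA = effort arm / load arm = 10/2 = 5.
Wheel-and-axle MA = R/r = 64/8 = 8.
Block-and-tackle MA = number of supporting rope parts = 4.
Combined ideal MA = 5 × 8 × 4 = 160.
Effort = load / MA = 4800 / 160 = 30 N.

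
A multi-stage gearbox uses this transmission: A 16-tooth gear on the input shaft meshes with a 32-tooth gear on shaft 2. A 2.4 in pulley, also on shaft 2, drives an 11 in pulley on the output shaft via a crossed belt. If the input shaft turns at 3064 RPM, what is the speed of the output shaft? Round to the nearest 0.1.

334.3 RPM

Gear mesh: ratio = 32/16 = 2, so shaft 2 turns at 3064 / 2 = 1532 RPM.
Belt: ratio = 11/2.4 = 4.5833, so the output shaft turns at 1532 / 4.5833 = 334.25 RPM.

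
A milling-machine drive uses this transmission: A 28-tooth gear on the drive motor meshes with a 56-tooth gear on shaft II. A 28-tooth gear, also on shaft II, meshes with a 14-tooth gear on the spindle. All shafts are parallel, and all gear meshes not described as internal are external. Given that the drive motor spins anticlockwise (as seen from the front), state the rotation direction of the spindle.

anticlockwise

the drive motor → shaft II: external mesh, 1 reversal → CW.
shaft II → the spindle: external mesh, 1 reversal → CCW.
2 reversals in total — an even number — so the spindle turns the same way as the drive motor.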